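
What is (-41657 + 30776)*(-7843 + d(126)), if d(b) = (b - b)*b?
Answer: 85339683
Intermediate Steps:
d(b) = 0 (d(b) = 0*b = 0)
(-41657 + 30776)*(-7843 + d(126)) = (-41657 + 30776)*(-7843 + 0) = -10881*(-7843) = 85339683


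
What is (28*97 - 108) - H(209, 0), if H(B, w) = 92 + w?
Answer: 2516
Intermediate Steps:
(28*97 - 108) - H(209, 0) = (28*97 - 108) - (92 + 0) = (2716 - 108) - 1*92 = 2608 - 92 = 2516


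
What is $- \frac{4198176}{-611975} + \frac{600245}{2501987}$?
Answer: $\frac{10871116709587}{1531153494325} \approx 7.1$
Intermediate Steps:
$- \frac{4198176}{-611975} + \frac{600245}{2501987} = \left(-4198176\right) \left(- \frac{1}{611975}\right) + 600245 \cdot \frac{1}{2501987} = \frac{4198176}{611975} + \frac{600245}{2501987} = \frac{10871116709587}{1531153494325}$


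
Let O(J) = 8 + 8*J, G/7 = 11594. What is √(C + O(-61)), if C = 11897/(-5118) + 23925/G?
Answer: 4*I*√2684798759276949/9440151 ≈ 21.955*I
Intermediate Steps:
G = 81158 (G = 7*11594 = 81158)
C = -19161104/9440151 (C = 11897/(-5118) + 23925/81158 = 11897*(-1/5118) + 23925*(1/81158) = -11897/5118 + 2175/7378 = -19161104/9440151 ≈ -2.0297)
√(C + O(-61)) = √(-19161104/9440151 + (8 + 8*(-61))) = √(-19161104/9440151 + (8 - 488)) = √(-19161104/9440151 - 480) = √(-4550433584/9440151) = 4*I*√2684798759276949/9440151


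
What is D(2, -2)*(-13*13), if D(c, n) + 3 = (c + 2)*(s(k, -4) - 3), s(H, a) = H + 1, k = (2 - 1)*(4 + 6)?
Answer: -4901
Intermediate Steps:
k = 10 (k = 1*10 = 10)
s(H, a) = 1 + H
D(c, n) = 13 + 8*c (D(c, n) = -3 + (c + 2)*((1 + 10) - 3) = -3 + (2 + c)*(11 - 3) = -3 + (2 + c)*8 = -3 + (16 + 8*c) = 13 + 8*c)
D(2, -2)*(-13*13) = (13 + 8*2)*(-13*13) = (13 + 16)*(-169) = 29*(-169) = -4901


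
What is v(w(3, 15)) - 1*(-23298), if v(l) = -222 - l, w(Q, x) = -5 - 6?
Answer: 23087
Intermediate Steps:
w(Q, x) = -11
v(w(3, 15)) - 1*(-23298) = (-222 - 1*(-11)) - 1*(-23298) = (-222 + 11) + 23298 = -211 + 23298 = 23087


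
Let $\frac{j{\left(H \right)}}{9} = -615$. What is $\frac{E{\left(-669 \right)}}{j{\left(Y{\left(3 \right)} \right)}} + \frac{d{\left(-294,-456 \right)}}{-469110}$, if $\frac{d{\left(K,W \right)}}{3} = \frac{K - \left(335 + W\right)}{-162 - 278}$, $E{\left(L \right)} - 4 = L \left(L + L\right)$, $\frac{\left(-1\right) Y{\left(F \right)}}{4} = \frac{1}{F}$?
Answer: $- \frac{12317435222071}{76164699600} \approx -161.72$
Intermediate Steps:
$Y{\left(F \right)} = - \frac{4}{F}$
$j{\left(H \right)} = -5535$ ($j{\left(H \right)} = 9 \left(-615\right) = -5535$)
$E{\left(L \right)} = 4 + 2 L^{2}$ ($E{\left(L \right)} = 4 + L \left(L + L\right) = 4 + L 2 L = 4 + 2 L^{2}$)
$d{\left(K,W \right)} = \frac{201}{88} - \frac{3 K}{440} + \frac{3 W}{440}$ ($d{\left(K,W \right)} = 3 \frac{K - \left(335 + W\right)}{-162 - 278} = 3 \frac{-335 + K - W}{-440} = 3 \left(-335 + K - W\right) \left(- \frac{1}{440}\right) = 3 \left(\frac{67}{88} - \frac{K}{440} + \frac{W}{440}\right) = \frac{201}{88} - \frac{3 K}{440} + \frac{3 W}{440}$)
$\frac{E{\left(-669 \right)}}{j{\left(Y{\left(3 \right)} \right)}} + \frac{d{\left(-294,-456 \right)}}{-469110} = \frac{4 + 2 \left(-669\right)^{2}}{-5535} + \frac{\frac{201}{88} - - \frac{441}{220} + \frac{3}{440} \left(-456\right)}{-469110} = \left(4 + 2 \cdot 447561\right) \left(- \frac{1}{5535}\right) + \left(\frac{201}{88} + \frac{441}{220} - \frac{171}{55}\right) \left(- \frac{1}{469110}\right) = \left(4 + 895122\right) \left(- \frac{1}{5535}\right) + \frac{519}{440} \left(- \frac{1}{469110}\right) = 895126 \left(- \frac{1}{5535}\right) - \frac{173}{68802800} = - \frac{895126}{5535} - \frac{173}{68802800} = - \frac{12317435222071}{76164699600}$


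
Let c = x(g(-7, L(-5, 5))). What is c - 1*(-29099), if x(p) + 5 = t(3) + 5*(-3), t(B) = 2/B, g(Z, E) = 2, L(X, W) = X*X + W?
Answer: 87239/3 ≈ 29080.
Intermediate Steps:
L(X, W) = W + X**2 (L(X, W) = X**2 + W = W + X**2)
x(p) = -58/3 (x(p) = -5 + (2/3 + 5*(-3)) = -5 + (2*(1/3) - 15) = -5 + (2/3 - 15) = -5 - 43/3 = -58/3)
c = -58/3 ≈ -19.333
c - 1*(-29099) = -58/3 - 1*(-29099) = -58/3 + 29099 = 87239/3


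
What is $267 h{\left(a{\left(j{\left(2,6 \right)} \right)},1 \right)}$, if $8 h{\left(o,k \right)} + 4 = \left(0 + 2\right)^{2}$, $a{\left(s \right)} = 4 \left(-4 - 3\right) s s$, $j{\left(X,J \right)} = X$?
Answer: $0$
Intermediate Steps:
$a{\left(s \right)} = - 28 s^{2}$ ($a{\left(s \right)} = 4 \left(- 7 s\right) s = - 28 s s = - 28 s^{2}$)
$h{\left(o,k \right)} = 0$ ($h{\left(o,k \right)} = - \frac{1}{2} + \frac{\left(0 + 2\right)^{2}}{8} = - \frac{1}{2} + \frac{2^{2}}{8} = - \frac{1}{2} + \frac{1}{8} \cdot 4 = - \frac{1}{2} + \frac{1}{2} = 0$)
$267 h{\left(a{\left(j{\left(2,6 \right)} \right)},1 \right)} = 267 \cdot 0 = 0$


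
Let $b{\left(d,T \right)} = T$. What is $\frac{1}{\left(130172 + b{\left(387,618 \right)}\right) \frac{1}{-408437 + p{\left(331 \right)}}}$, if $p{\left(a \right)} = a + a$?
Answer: $- \frac{81555}{26158} \approx -3.1178$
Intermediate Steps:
$p{\left(a \right)} = 2 a$
$\frac{1}{\left(130172 + b{\left(387,618 \right)}\right) \frac{1}{-408437 + p{\left(331 \right)}}} = \frac{1}{\left(130172 + 618\right) \frac{1}{-408437 + 2 \cdot 331}} = \frac{1}{130790 \frac{1}{-408437 + 662}} = \frac{1}{130790 \frac{1}{-407775}} = \frac{1}{130790 \left(- \frac{1}{407775}\right)} = \frac{1}{- \frac{26158}{81555}} = - \frac{81555}{26158}$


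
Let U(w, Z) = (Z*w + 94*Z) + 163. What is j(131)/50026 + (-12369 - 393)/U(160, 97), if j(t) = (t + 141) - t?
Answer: -211644957/413564942 ≈ -0.51176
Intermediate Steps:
j(t) = 141 (j(t) = (141 + t) - t = 141)
U(w, Z) = 163 + 94*Z + Z*w (U(w, Z) = (94*Z + Z*w) + 163 = 163 + 94*Z + Z*w)
j(131)/50026 + (-12369 - 393)/U(160, 97) = 141/50026 + (-12369 - 393)/(163 + 94*97 + 97*160) = 141*(1/50026) - 12762/(163 + 9118 + 15520) = 141/50026 - 12762/24801 = 141/50026 - 12762*1/24801 = 141/50026 - 4254/8267 = -211644957/413564942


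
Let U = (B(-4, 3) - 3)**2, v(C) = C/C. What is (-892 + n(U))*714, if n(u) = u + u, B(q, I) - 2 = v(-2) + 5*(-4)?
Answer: -65688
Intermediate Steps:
v(C) = 1
B(q, I) = -17 (B(q, I) = 2 + (1 + 5*(-4)) = 2 + (1 - 20) = 2 - 19 = -17)
U = 400 (U = (-17 - 3)**2 = (-20)**2 = 400)
n(u) = 2*u
(-892 + n(U))*714 = (-892 + 2*400)*714 = (-892 + 800)*714 = -92*714 = -65688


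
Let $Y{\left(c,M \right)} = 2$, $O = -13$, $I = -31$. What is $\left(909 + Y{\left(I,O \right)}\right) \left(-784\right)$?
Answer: $-714224$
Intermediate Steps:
$\left(909 + Y{\left(I,O \right)}\right) \left(-784\right) = \left(909 + 2\right) \left(-784\right) = 911 \left(-784\right) = -714224$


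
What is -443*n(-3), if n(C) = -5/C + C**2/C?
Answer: 1772/3 ≈ 590.67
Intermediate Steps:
n(C) = C - 5/C (n(C) = -5/C + C = C - 5/C)
-443*n(-3) = -443*(-3 - 5/(-3)) = -443*(-3 - 5*(-1/3)) = -443*(-3 + 5/3) = -443*(-4/3) = 1772/3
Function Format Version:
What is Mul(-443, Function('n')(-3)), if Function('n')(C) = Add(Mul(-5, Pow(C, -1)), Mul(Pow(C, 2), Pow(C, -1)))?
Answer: Rational(1772, 3) ≈ 590.67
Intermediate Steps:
Function('n')(C) = Add(C, Mul(-5, Pow(C, -1))) (Function('n')(C) = Add(Mul(-5, Pow(C, -1)), C) = Add(C, Mul(-5, Pow(C, -1))))
Mul(-443, Function('n')(-3)) = Mul(-443, Add(-3, Mul(-5, Pow(-3, -1)))) = Mul(-443, Add(-3, Mul(-5, Rational(-1, 3)))) = Mul(-443, Add(-3, Rational(5, 3))) = Mul(-443, Rational(-4, 3)) = Rational(1772, 3)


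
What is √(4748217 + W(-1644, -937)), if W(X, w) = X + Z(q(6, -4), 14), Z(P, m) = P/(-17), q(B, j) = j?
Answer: √1371759665/17 ≈ 2178.7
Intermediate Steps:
Z(P, m) = -P/17 (Z(P, m) = P*(-1/17) = -P/17)
W(X, w) = 4/17 + X (W(X, w) = X - 1/17*(-4) = X + 4/17 = 4/17 + X)
√(4748217 + W(-1644, -937)) = √(4748217 + (4/17 - 1644)) = √(4748217 - 27944/17) = √(80691745/17) = √1371759665/17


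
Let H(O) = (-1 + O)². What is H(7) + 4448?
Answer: 4484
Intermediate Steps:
H(7) + 4448 = (-1 + 7)² + 4448 = 6² + 4448 = 36 + 4448 = 4484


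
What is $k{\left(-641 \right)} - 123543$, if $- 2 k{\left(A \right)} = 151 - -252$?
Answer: $- \frac{247489}{2} \approx -1.2374 \cdot 10^{5}$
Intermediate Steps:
$k{\left(A \right)} = - \frac{403}{2}$ ($k{\left(A \right)} = - \frac{151 - -252}{2} = - \frac{151 + 252}{2} = \left(- \frac{1}{2}\right) 403 = - \frac{403}{2}$)
$k{\left(-641 \right)} - 123543 = - \frac{403}{2} - 123543 = - \frac{247489}{2}$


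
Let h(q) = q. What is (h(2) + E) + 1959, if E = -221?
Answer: 1740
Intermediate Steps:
(h(2) + E) + 1959 = (2 - 221) + 1959 = -219 + 1959 = 1740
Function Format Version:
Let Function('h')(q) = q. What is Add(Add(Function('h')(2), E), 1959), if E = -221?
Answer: 1740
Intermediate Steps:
Add(Add(Function('h')(2), E), 1959) = Add(Add(2, -221), 1959) = Add(-219, 1959) = 1740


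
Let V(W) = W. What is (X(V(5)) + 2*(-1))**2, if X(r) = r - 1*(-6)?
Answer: 81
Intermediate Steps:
X(r) = 6 + r (X(r) = r + 6 = 6 + r)
(X(V(5)) + 2*(-1))**2 = ((6 + 5) + 2*(-1))**2 = (11 - 2)**2 = 9**2 = 81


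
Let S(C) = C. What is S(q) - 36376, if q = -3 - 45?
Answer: -36424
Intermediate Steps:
q = -48
S(q) - 36376 = -48 - 36376 = -36424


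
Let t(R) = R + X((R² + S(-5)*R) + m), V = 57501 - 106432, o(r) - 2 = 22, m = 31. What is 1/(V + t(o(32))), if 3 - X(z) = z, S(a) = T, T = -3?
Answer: -1/49439 ≈ -2.0227e-5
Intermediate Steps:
o(r) = 24 (o(r) = 2 + 22 = 24)
S(a) = -3
X(z) = 3 - z
V = -48931
t(R) = -28 - R² + 4*R (t(R) = R + (3 - ((R² - 3*R) + 31)) = R + (3 - (31 + R² - 3*R)) = R + (3 + (-31 - R² + 3*R)) = R + (-28 - R² + 3*R) = -28 - R² + 4*R)
1/(V + t(o(32))) = 1/(-48931 + (-28 - 1*24² + 4*24)) = 1/(-48931 + (-28 - 1*576 + 96)) = 1/(-48931 + (-28 - 576 + 96)) = 1/(-48931 - 508) = 1/(-49439) = -1/49439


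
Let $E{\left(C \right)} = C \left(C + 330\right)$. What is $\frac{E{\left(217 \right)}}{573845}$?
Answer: $\frac{118699}{573845} \approx 0.20685$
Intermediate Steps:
$E{\left(C \right)} = C \left(330 + C\right)$
$\frac{E{\left(217 \right)}}{573845} = \frac{217 \left(330 + 217\right)}{573845} = 217 \cdot 547 \cdot \frac{1}{573845} = 118699 \cdot \frac{1}{573845} = \frac{118699}{573845}$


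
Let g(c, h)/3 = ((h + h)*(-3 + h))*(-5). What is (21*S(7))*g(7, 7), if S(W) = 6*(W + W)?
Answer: -1481760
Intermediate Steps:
S(W) = 12*W (S(W) = 6*(2*W) = 12*W)
g(c, h) = -30*h*(-3 + h) (g(c, h) = 3*(((h + h)*(-3 + h))*(-5)) = 3*(((2*h)*(-3 + h))*(-5)) = 3*((2*h*(-3 + h))*(-5)) = 3*(-10*h*(-3 + h)) = -30*h*(-3 + h))
(21*S(7))*g(7, 7) = (21*(12*7))*(30*7*(3 - 1*7)) = (21*84)*(30*7*(3 - 7)) = 1764*(30*7*(-4)) = 1764*(-840) = -1481760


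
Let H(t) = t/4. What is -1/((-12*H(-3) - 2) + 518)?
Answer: -1/525 ≈ -0.0019048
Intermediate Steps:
H(t) = t/4 (H(t) = t*(1/4) = t/4)
-1/((-12*H(-3) - 2) + 518) = -1/((-3*(-3) - 2) + 518) = -1/((-12*(-3/4) - 2) + 518) = -1/((9 - 2) + 518) = -1/(7 + 518) = -1/525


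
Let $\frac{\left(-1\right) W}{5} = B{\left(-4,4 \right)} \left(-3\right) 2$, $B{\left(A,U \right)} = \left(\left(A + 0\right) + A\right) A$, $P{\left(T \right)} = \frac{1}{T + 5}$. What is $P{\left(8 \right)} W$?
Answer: $\frac{960}{13} \approx 73.846$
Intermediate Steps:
$P{\left(T \right)} = \frac{1}{5 + T}$
$B{\left(A,U \right)} = 2 A^{2}$ ($B{\left(A,U \right)} = \left(A + A\right) A = 2 A A = 2 A^{2}$)
$W = 960$ ($W = - 5 \cdot 2 \left(-4\right)^{2} \left(-3\right) 2 = - 5 \cdot 2 \cdot 16 \left(-3\right) 2 = - 5 \cdot 32 \left(-3\right) 2 = - 5 \left(\left(-96\right) 2\right) = \left(-5\right) \left(-192\right) = 960$)
$P{\left(8 \right)} W = \frac{1}{5 + 8} \cdot 960 = \frac{1}{13} \cdot 960 = \frac{960}{13}$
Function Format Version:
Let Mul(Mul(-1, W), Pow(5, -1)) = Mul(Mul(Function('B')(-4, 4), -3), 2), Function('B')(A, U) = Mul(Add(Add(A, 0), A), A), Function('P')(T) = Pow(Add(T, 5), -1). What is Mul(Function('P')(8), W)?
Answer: Rational(960, 13) ≈ 73.846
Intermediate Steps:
Function('P')(T) = Pow(Add(5, T), -1)
Function('B')(A, U) = Mul(2, Pow(A, 2)) (Function('B')(A, U) = Mul(Add(A, A), A) = Mul(Mul(2, A), A) = Mul(2, Pow(A, 2)))
W = 960 (W = Mul(-5, Mul(Mul(Mul(2, Pow(-4, 2)), -3), 2)) = Mul(-5, Mul(Mul(Mul(2, 16), -3), 2)) = Mul(-5, Mul(Mul(32, -3), 2)) = Mul(-5, Mul(-96, 2)) = Mul(-5, -192) = 960)
Mul(Function('P')(8), W) = Mul(Pow(Add(5, 8), -1), 960) = Mul(Pow(13, -1), 960) = Mul(Rational(1, 13), 960) = Rational(960, 13)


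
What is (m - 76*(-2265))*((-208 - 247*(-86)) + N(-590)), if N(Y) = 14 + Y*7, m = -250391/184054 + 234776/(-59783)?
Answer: 16021768357501382157/5501650141 ≈ 2.9122e+9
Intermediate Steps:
m = -58180587057/11003300282 (m = -250391*1/184054 + 234776*(-1/59783) = -250391/184054 - 234776/59783 = -58180587057/11003300282 ≈ -5.2876)
N(Y) = 14 + 7*Y
(m - 76*(-2265))*((-208 - 247*(-86)) + N(-590)) = (-58180587057/11003300282 - 76*(-2265))*((-208 - 247*(-86)) + (14 + 7*(-590))) = (-58180587057/11003300282 + 172140)*((-208 + 21242) + (14 - 4130)) = 1894049929956423*(21034 - 4116)/11003300282 = (1894049929956423/11003300282)*16918 = 16021768357501382157/5501650141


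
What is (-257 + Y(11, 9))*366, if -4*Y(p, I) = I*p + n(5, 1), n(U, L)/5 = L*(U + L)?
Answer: -211731/2 ≈ -1.0587e+5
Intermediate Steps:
n(U, L) = 5*L*(L + U) (n(U, L) = 5*(L*(U + L)) = 5*(L*(L + U)) = 5*L*(L + U))
Y(p, I) = -15/2 - I*p/4 (Y(p, I) = -(I*p + 5*1*(1 + 5))/4 = -(I*p + 5*1*6)/4 = -(I*p + 30)/4 = -(30 + I*p)/4 = -15/2 - I*p/4)
(-257 + Y(11, 9))*366 = (-257 + (-15/2 - ¼*9*11))*366 = (-257 + (-15/2 - 99/4))*366 = (-257 - 129/4)*366 = -1157/4*366 = -211731/2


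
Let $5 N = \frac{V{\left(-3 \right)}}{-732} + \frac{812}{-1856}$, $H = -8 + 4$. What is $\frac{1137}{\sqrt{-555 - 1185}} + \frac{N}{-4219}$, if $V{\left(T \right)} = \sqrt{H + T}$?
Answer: $\frac{7}{337520} - \frac{379 i \sqrt{435}}{290} + \frac{i \sqrt{7}}{15441540} \approx 2.074 \cdot 10^{-5} - 27.257 i$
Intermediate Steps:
$H = -4$
$V{\left(T \right)} = \sqrt{-4 + T}$
$N = - \frac{7}{80} - \frac{i \sqrt{7}}{3660}$ ($N = \frac{\frac{\sqrt{-4 - 3}}{-732} + \frac{812}{-1856}}{5} = \frac{\sqrt{-7} \left(- \frac{1}{732}\right) + 812 \left(- \frac{1}{1856}\right)}{5} = \frac{i \sqrt{7} \left(- \frac{1}{732}\right) - \frac{7}{16}}{5} = \frac{- \frac{i \sqrt{7}}{732} - \frac{7}{16}}{5} = \frac{- \frac{7}{16} - \frac{i \sqrt{7}}{732}}{5} = - \frac{7}{80} - \frac{i \sqrt{7}}{3660} \approx -0.0875 - 0.00072288 i$)
$\frac{1137}{\sqrt{-555 - 1185}} + \frac{N}{-4219} = \frac{1137}{\sqrt{-555 - 1185}} + \frac{- \frac{7}{80} - \frac{i \sqrt{7}}{3660}}{-4219} = \frac{1137}{\sqrt{-1740}} + \left(- \frac{7}{80} - \frac{i \sqrt{7}}{3660}\right) \left(- \frac{1}{4219}\right) = \frac{1137}{2 i \sqrt{435}} + \left(\frac{7}{337520} + \frac{i \sqrt{7}}{15441540}\right) = 1137 \left(- \frac{i \sqrt{435}}{870}\right) + \left(\frac{7}{337520} + \frac{i \sqrt{7}}{15441540}\right) = - \frac{379 i \sqrt{435}}{290} + \left(\frac{7}{337520} + \frac{i \sqrt{7}}{15441540}\right) = \frac{7}{337520} - \frac{379 i \sqrt{435}}{290} + \frac{i \sqrt{7}}{15441540}$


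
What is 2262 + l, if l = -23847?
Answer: -21585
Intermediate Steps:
2262 + l = 2262 - 23847 = -21585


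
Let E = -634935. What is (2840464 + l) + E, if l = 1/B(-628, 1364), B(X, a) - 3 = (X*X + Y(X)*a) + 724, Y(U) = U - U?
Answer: 871428768720/395111 ≈ 2.2055e+6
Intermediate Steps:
Y(U) = 0
B(X, a) = 727 + X² (B(X, a) = 3 + ((X*X + 0*a) + 724) = 3 + ((X² + 0) + 724) = 3 + (X² + 724) = 3 + (724 + X²) = 727 + X²)
l = 1/395111 (l = 1/(727 + (-628)²) = 1/(727 + 394384) = 1/395111 ≈ 2.5309e-6)
(2840464 + l) + E = (2840464 + 1/395111) - 634935 = 1122298571505/395111 - 634935 = 871428768720/395111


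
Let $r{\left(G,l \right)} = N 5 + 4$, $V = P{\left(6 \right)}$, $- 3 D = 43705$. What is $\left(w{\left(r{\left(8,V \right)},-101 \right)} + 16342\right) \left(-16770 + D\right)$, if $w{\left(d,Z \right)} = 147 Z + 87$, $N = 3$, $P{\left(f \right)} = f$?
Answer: $- \frac{148731730}{3} \approx -4.9577 \cdot 10^{7}$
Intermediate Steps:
$D = - \frac{43705}{3}$ ($D = \left(- \frac{1}{3}\right) 43705 = - \frac{43705}{3} \approx -14568.0$)
$V = 6$
$r{\left(G,l \right)} = 19$ ($r{\left(G,l \right)} = 3 \cdot 5 + 4 = 15 + 4 = 19$)
$w{\left(d,Z \right)} = 87 + 147 Z$
$\left(w{\left(r{\left(8,V \right)},-101 \right)} + 16342\right) \left(-16770 + D\right) = \left(\left(87 + 147 \left(-101\right)\right) + 16342\right) \left(-16770 - \frac{43705}{3}\right) = \left(\left(87 - 14847\right) + 16342\right) \left(- \frac{94015}{3}\right) = \left(-14760 + 16342\right) \left(- \frac{94015}{3}\right) = 1582 \left(- \frac{94015}{3}\right) = - \frac{148731730}{3}$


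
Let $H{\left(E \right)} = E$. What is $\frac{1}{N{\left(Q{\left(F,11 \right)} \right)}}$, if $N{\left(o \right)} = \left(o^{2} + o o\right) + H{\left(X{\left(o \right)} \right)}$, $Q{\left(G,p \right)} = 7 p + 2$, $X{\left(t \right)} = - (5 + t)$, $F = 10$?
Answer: $\frac{1}{12398} \approx 8.0658 \cdot 10^{-5}$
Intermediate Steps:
$X{\left(t \right)} = -5 - t$
$Q{\left(G,p \right)} = 2 + 7 p$
$N{\left(o \right)} = -5 - o + 2 o^{2}$ ($N{\left(o \right)} = \left(o^{2} + o o\right) - \left(5 + o\right) = \left(o^{2} + o^{2}\right) - \left(5 + o\right) = 2 o^{2} - \left(5 + o\right) = -5 - o + 2 o^{2}$)
$\frac{1}{N{\left(Q{\left(F,11 \right)} \right)}} = \frac{1}{-5 - \left(2 + 7 \cdot 11\right) + 2 \left(2 + 7 \cdot 11\right)^{2}} = \frac{1}{-5 - \left(2 + 77\right) + 2 \left(2 + 77\right)^{2}} = \frac{1}{-5 - 79 + 2 \cdot 79^{2}} = \frac{1}{-5 - 79 + 2 \cdot 6241} = \frac{1}{-5 - 79 + 12482} = \frac{1}{12398}$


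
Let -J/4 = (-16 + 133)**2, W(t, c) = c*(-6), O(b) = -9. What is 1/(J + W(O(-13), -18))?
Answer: -1/54648 ≈ -1.8299e-5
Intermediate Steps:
W(t, c) = -6*c
J = -54756 (J = -4*(-16 + 133)**2 = -4*117**2 = -4*13689 = -54756)
1/(J + W(O(-13), -18)) = 1/(-54756 - 6*(-18)) = 1/(-54756 + 108) = 1/(-54648) = -1/54648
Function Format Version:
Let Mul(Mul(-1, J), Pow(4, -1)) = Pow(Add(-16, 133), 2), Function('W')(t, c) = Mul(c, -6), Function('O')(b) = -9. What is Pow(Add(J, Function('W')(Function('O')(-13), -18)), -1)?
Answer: Rational(-1, 54648) ≈ -1.8299e-5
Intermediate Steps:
Function('W')(t, c) = Mul(-6, c)
J = -54756 (J = Mul(-4, Pow(Add(-16, 133), 2)) = Mul(-4, Pow(117, 2)) = Mul(-4, 13689) = -54756)
Pow(Add(J, Function('W')(Function('O')(-13), -18)), -1) = Pow(Add(-54756, Mul(-6, -18)), -1) = Pow(Add(-54756, 108), -1) = Pow(-54648, -1) = Rational(-1, 54648)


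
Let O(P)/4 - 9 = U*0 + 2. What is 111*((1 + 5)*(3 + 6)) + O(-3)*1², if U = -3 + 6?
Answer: 6038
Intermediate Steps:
U = 3
O(P) = 44 (O(P) = 36 + 4*(3*0 + 2) = 36 + 4*(0 + 2) = 36 + 4*2 = 36 + 8 = 44)
111*((1 + 5)*(3 + 6)) + O(-3)*1² = 111*((1 + 5)*(3 + 6)) + 44*1² = 111*(6*9) + 44*1 = 111*54 + 44 = 5994 + 44 = 6038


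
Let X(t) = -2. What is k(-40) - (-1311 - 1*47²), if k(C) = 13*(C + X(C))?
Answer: 2974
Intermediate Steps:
k(C) = -26 + 13*C (k(C) = 13*(C - 2) = 13*(-2 + C) = -26 + 13*C)
k(-40) - (-1311 - 1*47²) = (-26 + 13*(-40)) - (-1311 - 1*47²) = (-26 - 520) - (-1311 - 1*2209) = -546 - (-1311 - 2209) = -546 - 1*(-3520) = -546 + 3520 = 2974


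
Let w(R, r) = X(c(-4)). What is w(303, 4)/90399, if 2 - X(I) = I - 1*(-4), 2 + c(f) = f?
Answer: 4/90399 ≈ 4.4248e-5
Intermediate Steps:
c(f) = -2 + f
X(I) = -2 - I (X(I) = 2 - (I - 1*(-4)) = 2 - (I + 4) = 2 - (4 + I) = 2 + (-4 - I) = -2 - I)
w(R, r) = 4 (w(R, r) = -2 - (-2 - 4) = -2 - 1*(-6) = -2 + 6 = 4)
w(303, 4)/90399 = 4/90399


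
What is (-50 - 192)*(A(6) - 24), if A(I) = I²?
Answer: -2904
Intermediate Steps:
(-50 - 192)*(A(6) - 24) = (-50 - 192)*(6² - 24) = -242*(36 - 24) = -242*12 = -2904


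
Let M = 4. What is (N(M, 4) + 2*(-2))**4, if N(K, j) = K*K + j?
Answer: 65536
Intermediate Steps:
N(K, j) = j + K**2 (N(K, j) = K**2 + j = j + K**2)
(N(M, 4) + 2*(-2))**4 = ((4 + 4**2) + 2*(-2))**4 = ((4 + 16) - 4)**4 = (20 - 4)**4 = 16**4 = 65536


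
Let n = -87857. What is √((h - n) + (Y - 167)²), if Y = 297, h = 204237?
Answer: 7*√6306 ≈ 555.87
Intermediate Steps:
√((h - n) + (Y - 167)²) = √((204237 - 1*(-87857)) + (297 - 167)²) = √((204237 + 87857) + 130²) = √(292094 + 16900) = √308994 = 7*√6306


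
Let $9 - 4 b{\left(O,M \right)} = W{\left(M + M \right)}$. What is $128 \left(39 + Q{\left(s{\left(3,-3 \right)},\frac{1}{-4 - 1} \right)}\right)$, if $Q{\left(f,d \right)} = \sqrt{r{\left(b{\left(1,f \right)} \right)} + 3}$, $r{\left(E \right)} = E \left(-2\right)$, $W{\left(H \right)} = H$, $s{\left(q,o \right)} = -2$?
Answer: $4992 + 64 i \sqrt{14} \approx 4992.0 + 239.47 i$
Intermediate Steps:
$b{\left(O,M \right)} = \frac{9}{4} - \frac{M}{2}$ ($b{\left(O,M \right)} = \frac{9}{4} - \frac{M + M}{4} = \frac{9}{4} - \frac{2 M}{4} = \frac{9}{4} - \frac{M}{2}$)
$r{\left(E \right)} = - 2 E$
$Q{\left(f,d \right)} = \sqrt{- \frac{3}{2} + f}$ ($Q{\left(f,d \right)} = \sqrt{- 2 \left(\frac{9}{4} - \frac{f}{2}\right) + 3} = \sqrt{\left(- \frac{9}{2} + f\right) + 3} = \sqrt{- \frac{3}{2} + f}$)
$128 \left(39 + Q{\left(s{\left(3,-3 \right)},\frac{1}{-4 - 1} \right)}\right) = 128 \left(39 + \frac{\sqrt{-6 + 4 \left(-2\right)}}{2}\right) = 128 \left(39 + \frac{\sqrt{-6 - 8}}{2}\right) = 128 \left(39 + \frac{\sqrt{-14}}{2}\right) = 128 \left(39 + \frac{i \sqrt{14}}{2}\right) = 4992 + 64 i \sqrt{14}$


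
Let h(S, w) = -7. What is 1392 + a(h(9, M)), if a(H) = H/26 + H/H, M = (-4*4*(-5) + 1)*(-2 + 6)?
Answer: 36211/26 ≈ 1392.7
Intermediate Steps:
M = 324 (M = (-16*(-5) + 1)*4 = (80 + 1)*4 = 81*4 = 324)
a(H) = 1 + H/26 (a(H) = H*(1/26) + 1 = H/26 + 1 = 1 + H/26)
1392 + a(h(9, M)) = 1392 + (1 + (1/26)*(-7)) = 1392 + (1 - 7/26) = 1392 + 19/26 = 36211/26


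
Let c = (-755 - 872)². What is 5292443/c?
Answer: 5292443/2647129 ≈ 1.9993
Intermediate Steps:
c = 2647129 (c = (-1627)² = 2647129)
5292443/c = 5292443/2647129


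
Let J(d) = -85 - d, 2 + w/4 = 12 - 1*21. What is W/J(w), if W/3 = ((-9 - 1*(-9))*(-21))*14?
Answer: 0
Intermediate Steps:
w = -44 (w = -8 + 4*(12 - 1*21) = -8 + 4*(12 - 21) = -8 + 4*(-9) = -8 - 36 = -44)
W = 0 (W = 3*(((-9 - 1*(-9))*(-21))*14) = 3*(((-9 + 9)*(-21))*14) = 3*((0*(-21))*14) = 3*(0*14) = 3*0 = 0)
W/J(w) = 0/(-85 - 1*(-44)) = 0/(-85 + 44) = 0/(-41) = 0*(-1/41) = 0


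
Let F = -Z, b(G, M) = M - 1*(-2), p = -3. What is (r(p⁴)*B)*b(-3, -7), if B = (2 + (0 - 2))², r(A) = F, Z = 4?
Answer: 0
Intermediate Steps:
b(G, M) = 2 + M (b(G, M) = M + 2 = 2 + M)
F = -4 (F = -1*4 = -4)
r(A) = -4
B = 0 (B = (2 - 2)² = 0² = 0)
(r(p⁴)*B)*b(-3, -7) = (-4*0)*(2 - 7) = 0*(-5) = 0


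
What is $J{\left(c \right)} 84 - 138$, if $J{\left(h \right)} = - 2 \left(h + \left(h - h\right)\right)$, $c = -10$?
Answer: $1542$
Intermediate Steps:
$J{\left(h \right)} = - 2 h$ ($J{\left(h \right)} = - 2 \left(h + 0\right) = - 2 h$)
$J{\left(c \right)} 84 - 138 = \left(-2\right) \left(-10\right) 84 - 138 = 20 \cdot 84 - 138 = 1680 - 138 = 1542$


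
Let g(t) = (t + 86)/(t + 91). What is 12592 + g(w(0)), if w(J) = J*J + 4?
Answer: 239266/19 ≈ 12593.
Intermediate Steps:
w(J) = 4 + J² (w(J) = J² + 4 = 4 + J²)
g(t) = (86 + t)/(91 + t)
12592 + g(w(0)) = 12592 + (86 + (4 + 0²))/(91 + (4 + 0²)) = 12592 + (86 + (4 + 0))/(91 + (4 + 0)) = 12592 + (86 + 4)/(91 + 4) = 12592 + 90/95 = 12592 + (1/95)*90 = 12592 + 18/19 = 239266/19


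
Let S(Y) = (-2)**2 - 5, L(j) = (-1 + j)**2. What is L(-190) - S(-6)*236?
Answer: 36717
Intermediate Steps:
S(Y) = -1 (S(Y) = 4 - 5 = -1)
L(-190) - S(-6)*236 = (-1 - 190)**2 - (-1)*236 = (-191)**2 - 1*(-236) = 36481 + 236 = 36717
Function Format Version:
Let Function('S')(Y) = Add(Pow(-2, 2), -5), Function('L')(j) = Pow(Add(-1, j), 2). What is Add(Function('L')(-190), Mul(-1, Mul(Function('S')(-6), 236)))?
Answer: 36717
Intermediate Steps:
Function('S')(Y) = -1 (Function('S')(Y) = Add(4, -5) = -1)
Add(Function('L')(-190), Mul(-1, Mul(Function('S')(-6), 236))) = Add(Pow(Add(-1, -190), 2), Mul(-1, Mul(-1, 236))) = Add(Pow(-191, 2), Mul(-1, -236)) = Add(36481, 236) = 36717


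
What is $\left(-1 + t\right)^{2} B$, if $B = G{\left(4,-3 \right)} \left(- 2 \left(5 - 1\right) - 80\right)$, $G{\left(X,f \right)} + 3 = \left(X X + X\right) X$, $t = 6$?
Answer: $-169400$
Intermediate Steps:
$G{\left(X,f \right)} = -3 + X \left(X + X^{2}\right)$ ($G{\left(X,f \right)} = -3 + \left(X X + X\right) X = -3 + \left(X^{2} + X\right) X = -3 + \left(X + X^{2}\right) X = -3 + X \left(X + X^{2}\right)$)
$B = -6776$ ($B = \left(-3 + 4^{2} + 4^{3}\right) \left(- 2 \left(5 - 1\right) - 80\right) = \left(-3 + 16 + 64\right) \left(\left(-2\right) 4 - 80\right) = 77 \left(-8 - 80\right) = 77 \left(-88\right) = -6776$)
$\left(-1 + t\right)^{2} B = \left(-1 + 6\right)^{2} \left(-6776\right) = 5^{2} \left(-6776\right) = 25 \left(-6776\right) = -169400$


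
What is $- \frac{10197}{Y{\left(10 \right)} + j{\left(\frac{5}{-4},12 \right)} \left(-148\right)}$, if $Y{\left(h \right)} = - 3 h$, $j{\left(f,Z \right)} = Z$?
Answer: $\frac{3399}{602} \approx 5.6462$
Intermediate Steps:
$- \frac{10197}{Y{\left(10 \right)} + j{\left(\frac{5}{-4},12 \right)} \left(-148\right)} = - \frac{10197}{\left(-3\right) 10 + 12 \left(-148\right)} = - \frac{10197}{-30 - 1776} = - \frac{10197}{-1806} = \left(-10197\right) \left(- \frac{1}{1806}\right) = \frac{3399}{602}$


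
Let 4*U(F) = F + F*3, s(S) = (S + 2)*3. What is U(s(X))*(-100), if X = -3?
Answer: 300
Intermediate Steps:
s(S) = 6 + 3*S (s(S) = (2 + S)*3 = 6 + 3*S)
U(F) = F (U(F) = (F + F*3)/4 = (F + 3*F)/4 = (4*F)/4 = F)
U(s(X))*(-100) = (6 + 3*(-3))*(-100) = (6 - 9)*(-100) = -3*(-100) = 300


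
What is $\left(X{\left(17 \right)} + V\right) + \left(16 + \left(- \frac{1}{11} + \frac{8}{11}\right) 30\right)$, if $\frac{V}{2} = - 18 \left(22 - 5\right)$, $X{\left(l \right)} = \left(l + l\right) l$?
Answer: $\frac{12}{11} \approx 1.0909$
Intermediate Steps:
$X{\left(l \right)} = 2 l^{2}$ ($X{\left(l \right)} = 2 l l = 2 l^{2}$)
$V = -612$ ($V = 2 \left(- 18 \left(22 - 5\right)\right) = 2 \left(\left(-18\right) 17\right) = 2 \left(-306\right) = -612$)
$\left(X{\left(17 \right)} + V\right) + \left(16 + \left(- \frac{1}{11} + \frac{8}{11}\right) 30\right) = \left(2 \cdot 17^{2} - 612\right) + \left(16 + \left(- \frac{1}{11} + \frac{8}{11}\right) 30\right) = \left(2 \cdot 289 - 612\right) + \left(16 + \left(\left(-1\right) \frac{1}{11} + 8 \cdot \frac{1}{11}\right) 30\right) = \left(578 - 612\right) + \left(16 + \left(- \frac{1}{11} + \frac{8}{11}\right) 30\right) = -34 + \left(16 + \frac{7}{11} \cdot 30\right) = -34 + \left(16 + \frac{210}{11}\right) = -34 + \frac{386}{11} = \frac{12}{11}$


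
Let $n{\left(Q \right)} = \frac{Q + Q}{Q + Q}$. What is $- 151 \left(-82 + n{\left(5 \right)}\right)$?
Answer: $12231$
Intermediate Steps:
$n{\left(Q \right)} = 1$ ($n{\left(Q \right)} = \frac{2 Q}{2 Q} = 2 Q \frac{1}{2 Q} = 1$)
$- 151 \left(-82 + n{\left(5 \right)}\right) = - 151 \left(-82 + 1\right) = \left(-151\right) \left(-81\right) = 12231$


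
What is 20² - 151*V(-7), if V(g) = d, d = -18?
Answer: 3118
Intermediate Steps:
V(g) = -18
20² - 151*V(-7) = 20² - 151*(-18) = 400 + 2718 = 3118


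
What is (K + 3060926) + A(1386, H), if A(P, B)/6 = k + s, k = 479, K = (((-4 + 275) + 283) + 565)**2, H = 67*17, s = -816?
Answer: 4311065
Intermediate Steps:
H = 1139
K = 1252161 (K = ((271 + 283) + 565)**2 = (554 + 565)**2 = 1119**2 = 1252161)
A(P, B) = -2022 (A(P, B) = 6*(479 - 816) = 6*(-337) = -2022)
(K + 3060926) + A(1386, H) = (1252161 + 3060926) - 2022 = 4313087 - 2022 = 4311065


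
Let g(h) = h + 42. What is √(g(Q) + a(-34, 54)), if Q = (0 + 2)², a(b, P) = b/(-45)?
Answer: 2*√2630/15 ≈ 6.8378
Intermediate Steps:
a(b, P) = -b/45 (a(b, P) = b*(-1/45) = -b/45)
Q = 4 (Q = 2² = 4)
g(h) = 42 + h
√(g(Q) + a(-34, 54)) = √((42 + 4) - 1/45*(-34)) = √(46 + 34/45) = √(2104/45) = 2*√2630/15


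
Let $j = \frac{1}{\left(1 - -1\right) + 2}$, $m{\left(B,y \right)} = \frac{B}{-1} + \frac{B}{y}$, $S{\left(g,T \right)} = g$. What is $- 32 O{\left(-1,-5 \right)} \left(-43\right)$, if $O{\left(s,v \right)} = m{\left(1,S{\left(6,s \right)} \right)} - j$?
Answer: $- \frac{4472}{3} \approx -1490.7$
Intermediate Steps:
$m{\left(B,y \right)} = - B + \frac{B}{y}$ ($m{\left(B,y \right)} = B \left(-1\right) + \frac{B}{y} = - B + \frac{B}{y}$)
$j = \frac{1}{4}$ ($j = \frac{1}{\left(1 + 1\right) + 2} = \frac{1}{2 + 2} = \frac{1}{4} \approx 0.25$)
$O{\left(s,v \right)} = - \frac{13}{12}$ ($O{\left(s,v \right)} = \left(\left(-1\right) 1 + 1 \cdot \frac{1}{6}\right) - \frac{1}{4} = \left(-1 + 1 \cdot \frac{1}{6}\right) - \frac{1}{4} = \left(-1 + \frac{1}{6}\right) - \frac{1}{4} = - \frac{5}{6} - \frac{1}{4} = - \frac{13}{12}$)
$- 32 O{\left(-1,-5 \right)} \left(-43\right) = \left(-32\right) \left(- \frac{13}{12}\right) \left(-43\right) = \frac{104}{3} \left(-43\right) = - \frac{4472}{3}$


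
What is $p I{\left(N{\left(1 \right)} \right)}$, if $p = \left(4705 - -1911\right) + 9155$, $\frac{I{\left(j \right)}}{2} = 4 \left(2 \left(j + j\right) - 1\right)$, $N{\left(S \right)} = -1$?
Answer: $-630840$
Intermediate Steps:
$I{\left(j \right)} = -8 + 32 j$ ($I{\left(j \right)} = 2 \cdot 4 \left(2 \left(j + j\right) - 1\right) = 2 \cdot 4 \left(2 \cdot 2 j - 1\right) = 2 \cdot 4 \left(4 j - 1\right) = 2 \cdot 4 \left(-1 + 4 j\right) = 2 \left(-4 + 16 j\right) = -8 + 32 j$)
$p = 15771$ ($p = \left(4705 + 1911\right) + 9155 = 6616 + 9155 = 15771$)
$p I{\left(N{\left(1 \right)} \right)} = 15771 \left(-8 + 32 \left(-1\right)\right) = 15771 \left(-8 - 32\right) = 15771 \left(-40\right) = -630840$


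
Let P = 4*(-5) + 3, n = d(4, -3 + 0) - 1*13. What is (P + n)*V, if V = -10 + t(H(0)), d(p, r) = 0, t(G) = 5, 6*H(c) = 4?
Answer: 150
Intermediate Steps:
H(c) = ⅔ (H(c) = (⅙)*4 = ⅔)
V = -5 (V = -10 + 5 = -5)
n = -13 (n = 0 - 1*13 = 0 - 13 = -13)
P = -17 (P = -20 + 3 = -17)
(P + n)*V = (-17 - 13)*(-5) = -30*(-5) = 150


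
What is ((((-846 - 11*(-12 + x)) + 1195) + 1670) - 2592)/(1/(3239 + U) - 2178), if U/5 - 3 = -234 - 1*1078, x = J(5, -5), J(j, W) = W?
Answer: 1276116/7200469 ≈ 0.17723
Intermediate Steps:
x = -5
U = -6545 (U = 15 + 5*(-234 - 1*1078) = 15 + 5*(-234 - 1078) = 15 + 5*(-1312) = 15 - 6560 = -6545)
((((-846 - 11*(-12 + x)) + 1195) + 1670) - 2592)/(1/(3239 + U) - 2178) = ((((-846 - 11*(-12 - 5)) + 1195) + 1670) - 2592)/(1/(3239 - 6545) - 2178) = ((((-846 - 11*(-17)) + 1195) + 1670) - 2592)/(1/(-3306) - 2178) = ((((-846 + 187) + 1195) + 1670) - 2592)/(-1/3306 - 2178) = (((-659 + 1195) + 1670) - 2592)/(-7200469/3306) = ((536 + 1670) - 2592)*(-3306/7200469) = (2206 - 2592)*(-3306/7200469) = -386*(-3306/7200469) = 1276116/7200469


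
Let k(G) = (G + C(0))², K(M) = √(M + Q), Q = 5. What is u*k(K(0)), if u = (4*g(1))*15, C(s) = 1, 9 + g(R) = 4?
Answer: -1800 - 600*√5 ≈ -3141.6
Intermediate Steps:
g(R) = -5 (g(R) = -9 + 4 = -5)
K(M) = √(5 + M) (K(M) = √(M + 5) = √(5 + M))
u = -300 (u = (4*(-5))*15 = -20*15 = -300)
k(G) = (1 + G)² (k(G) = (G + 1)² = (1 + G)²)
u*k(K(0)) = -300*(1 + √(5 + 0))² = -300*(1 + √5)²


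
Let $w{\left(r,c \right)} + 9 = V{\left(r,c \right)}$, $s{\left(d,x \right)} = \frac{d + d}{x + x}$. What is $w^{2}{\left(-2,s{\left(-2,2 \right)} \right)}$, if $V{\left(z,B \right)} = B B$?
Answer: $64$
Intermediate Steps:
$s{\left(d,x \right)} = \frac{d}{x}$ ($s{\left(d,x \right)} = \frac{2 d}{2 x} = 2 d \frac{1}{2 x} = \frac{d}{x}$)
$V{\left(z,B \right)} = B^{2}$
$w{\left(r,c \right)} = -9 + c^{2}$
$w^{2}{\left(-2,s{\left(-2,2 \right)} \right)} = \left(-9 + \left(- \frac{2}{2}\right)^{2}\right)^{2} = \left(-9 + \left(\left(-2\right) \frac{1}{2}\right)^{2}\right)^{2} = \left(-9 + \left(-1\right)^{2}\right)^{2} = \left(-9 + 1\right)^{2} = \left(-8\right)^{2} = 64$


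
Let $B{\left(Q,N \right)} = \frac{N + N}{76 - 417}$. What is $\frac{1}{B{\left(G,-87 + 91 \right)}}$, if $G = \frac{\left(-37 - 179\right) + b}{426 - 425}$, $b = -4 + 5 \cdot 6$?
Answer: $- \frac{341}{8} \approx -42.625$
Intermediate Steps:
$b = 26$ ($b = -4 + 30 = 26$)
$G = -190$ ($G = \frac{\left(-37 - 179\right) + 26}{426 - 425} = \frac{-216 + 26}{1} = \left(-190\right) 1 = -190$)
$B{\left(Q,N \right)} = - \frac{2 N}{341}$ ($B{\left(Q,N \right)} = \frac{2 N}{-341} = 2 N \left(- \frac{1}{341}\right) = - \frac{2 N}{341}$)
$\frac{1}{B{\left(G,-87 + 91 \right)}} = \frac{1}{\left(- \frac{2}{341}\right) \left(-87 + 91\right)} = \frac{1}{\left(- \frac{2}{341}\right) 4} = \frac{1}{- \frac{8}{341}} = - \frac{341}{8}$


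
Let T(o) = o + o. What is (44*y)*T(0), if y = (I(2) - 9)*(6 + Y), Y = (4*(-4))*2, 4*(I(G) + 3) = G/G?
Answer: 0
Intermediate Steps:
I(G) = -11/4 (I(G) = -3 + (G/G)/4 = -3 + (1/4)*1 = -3 + 1/4 = -11/4)
Y = -32 (Y = -16*2 = -32)
T(o) = 2*o
y = 611/2 (y = (-11/4 - 9)*(6 - 32) = -47/4*(-26) = 611/2 ≈ 305.50)
(44*y)*T(0) = (44*(611/2))*(2*0) = 13442*0 = 0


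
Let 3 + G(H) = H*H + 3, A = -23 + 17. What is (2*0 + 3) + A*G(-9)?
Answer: -483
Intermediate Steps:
A = -6
G(H) = H² (G(H) = -3 + (H*H + 3) = -3 + (H² + 3) = -3 + (3 + H²) = H²)
(2*0 + 3) + A*G(-9) = (2*0 + 3) - 6*(-9)² = (0 + 3) - 6*81 = 3 - 486 = -483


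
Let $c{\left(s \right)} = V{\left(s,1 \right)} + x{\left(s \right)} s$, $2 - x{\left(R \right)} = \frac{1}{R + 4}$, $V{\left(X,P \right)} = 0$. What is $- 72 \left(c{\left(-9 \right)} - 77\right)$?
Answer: $\frac{34848}{5} \approx 6969.6$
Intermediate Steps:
$x{\left(R \right)} = 2 - \frac{1}{4 + R}$ ($x{\left(R \right)} = 2 - \frac{1}{R + 4} = 2 - \frac{1}{4 + R}$)
$c{\left(s \right)} = \frac{s \left(7 + 2 s\right)}{4 + s}$ ($c{\left(s \right)} = 0 + \frac{7 + 2 s}{4 + s} s = 0 + \frac{s \left(7 + 2 s\right)}{4 + s} = \frac{s \left(7 + 2 s\right)}{4 + s}$)
$- 72 \left(c{\left(-9 \right)} - 77\right) = - 72 \left(- \frac{9 \left(7 + 2 \left(-9\right)\right)}{4 - 9} - 77\right) = - 72 \left(- \frac{9 \left(7 - 18\right)}{-5} - 77\right) = - 72 \left(\left(-9\right) \left(- \frac{1}{5}\right) \left(-11\right) - 77\right) = - 72 \left(- \frac{99}{5} - 77\right) = \left(-72\right) \left(- \frac{484}{5}\right) = \frac{34848}{5}$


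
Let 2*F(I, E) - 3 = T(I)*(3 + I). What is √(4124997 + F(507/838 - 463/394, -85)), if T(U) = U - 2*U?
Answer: √112420201005666166/165086 ≈ 2031.0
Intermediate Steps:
T(U) = -U
F(I, E) = 3/2 - I*(3 + I)/2 (F(I, E) = 3/2 + ((-I)*(3 + I))/2 = 3/2 + (-I*(3 + I))/2 = 3/2 - I*(3 + I)/2)
√(4124997 + F(507/838 - 463/394, -85)) = √(4124997 + (3/2 - 3*(507/838 - 463/394)/2 - (507/838 - 463/394)²/2)) = √(4124997 + (3/2 - 3/2*(-47059/82543) - (-47059/82543)²/2)) = √(4124997 + (3/2 + 141177/165086 - ½*2214549481/6813346849)) = √(4124997 + (3/2 + 141177/165086 - 2214549481/13626693698)) = √(4124997 + 29878664177/13626693698) = √(56210100502833083/13626693698) = √112420201005666166/165086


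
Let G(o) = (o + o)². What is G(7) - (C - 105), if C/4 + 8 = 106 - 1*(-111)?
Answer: -535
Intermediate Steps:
C = 836 (C = -32 + 4*(106 - 1*(-111)) = -32 + 4*(106 + 111) = -32 + 4*217 = -32 + 868 = 836)
G(o) = 4*o² (G(o) = (2*o)² = 4*o²)
G(7) - (C - 105) = 4*7² - (836 - 105) = 4*49 - 1*731 = 196 - 731 = -535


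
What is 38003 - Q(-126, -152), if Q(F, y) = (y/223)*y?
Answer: 8451565/223 ≈ 37899.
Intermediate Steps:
Q(F, y) = y**2/223 (Q(F, y) = (y*(1/223))*y = (y/223)*y = y**2/223)
38003 - Q(-126, -152) = 38003 - (-152)**2/223 = 38003 - 23104/223 = 8451565/223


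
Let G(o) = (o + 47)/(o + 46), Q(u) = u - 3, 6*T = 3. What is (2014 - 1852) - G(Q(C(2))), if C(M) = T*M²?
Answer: 7244/45 ≈ 160.98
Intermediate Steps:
T = ½ (T = (⅙)*3 = ½ ≈ 0.50000)
C(M) = M²/2
Q(u) = -3 + u
G(o) = (47 + o)/(46 + o)
(2014 - 1852) - G(Q(C(2))) = (2014 - 1852) - (47 + (-3 + (½)*2²))/(46 + (-3 + (½)*2²)) = 162 - (47 + (-3 + (½)*4))/(46 + (-3 + (½)*4)) = 162 - (47 + (-3 + 2))/(46 + (-3 + 2)) = 162 - (47 - 1)/(46 - 1) = 162 - 46/45 = 7244/45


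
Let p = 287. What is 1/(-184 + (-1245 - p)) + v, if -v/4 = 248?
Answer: -1702273/1716 ≈ -992.00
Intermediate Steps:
v = -992 (v = -4*248 = -992)
1/(-184 + (-1245 - p)) + v = 1/(-184 + (-1245 - 1*287)) - 992 = 1/(-184 + (-1245 - 287)) - 992 = 1/(-184 - 1532) - 992 = 1/(-1716) - 992 = -1/1716 - 992 = -1702273/1716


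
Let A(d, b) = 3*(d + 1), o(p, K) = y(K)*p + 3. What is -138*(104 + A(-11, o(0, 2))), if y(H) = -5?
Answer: -10212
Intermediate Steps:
o(p, K) = 3 - 5*p (o(p, K) = -5*p + 3 = 3 - 5*p)
A(d, b) = 3 + 3*d (A(d, b) = 3*(1 + d) = 3 + 3*d)
-138*(104 + A(-11, o(0, 2))) = -138*(104 + (3 + 3*(-11))) = -138*(104 + (3 - 33)) = -138*(104 - 30) = -138*74 = -10212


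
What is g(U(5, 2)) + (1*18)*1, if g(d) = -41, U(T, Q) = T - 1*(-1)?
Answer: -23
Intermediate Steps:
U(T, Q) = 1 + T (U(T, Q) = T + 1 = 1 + T)
g(U(5, 2)) + (1*18)*1 = -41 + (1*18)*1 = -41 + 18*1 = -41 + 18 = -23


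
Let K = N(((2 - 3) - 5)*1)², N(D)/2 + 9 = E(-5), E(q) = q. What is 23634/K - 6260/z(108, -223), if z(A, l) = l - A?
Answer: 6365347/129752 ≈ 49.058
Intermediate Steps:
N(D) = -28 (N(D) = -18 + 2*(-5) = -18 - 10 = -28)
K = 784 (K = (-28)² = 784)
23634/K - 6260/z(108, -223) = 23634/784 - 6260/(-223 - 1*108) = 23634*(1/784) - 6260/(-223 - 108) = 11817/392 - 6260/(-331) = 11817/392 - 6260*(-1/331) = 11817/392 + 6260/331 = 6365347/129752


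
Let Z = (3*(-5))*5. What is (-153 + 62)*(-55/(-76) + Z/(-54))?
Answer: -131495/684 ≈ -192.24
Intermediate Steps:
Z = -75 (Z = -15*5 = -75)
(-153 + 62)*(-55/(-76) + Z/(-54)) = (-153 + 62)*(-55/(-76) - 75/(-54)) = -91*(-55*(-1/76) - 75*(-1/54)) = -91*(55/76 + 25/18) = -91*1445/684 = -131495/684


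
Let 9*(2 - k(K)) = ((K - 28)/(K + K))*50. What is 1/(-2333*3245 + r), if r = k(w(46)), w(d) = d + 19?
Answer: -117/885758396 ≈ -1.3209e-7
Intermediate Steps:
w(d) = 19 + d
k(K) = 2 - 25*(-28 + K)/(9*K) (k(K) = 2 - (K - 28)/(K + K)*50/9 = 2 - (-28 + K)/((2*K))*50/9 = 2 - (-28 + K)*(1/(2*K))*50/9 = 2 - (-28 + K)/(2*K)*50/9 = 2 - 25*(-28 + K)/(9*K))
r = 49/117 (r = 7*(100 - (19 + 46))/(9*(19 + 46)) = (7/9)*(100 - 1*65)/65 = (7/9)*(1/65)*(100 - 65) = (7/9)*(1/65)*35 = 49/117 ≈ 0.41880)
1/(-2333*3245 + r) = 1/(-2333*3245 + 49/117) = 1/(-7570585 + 49/117) = 1/(-885758396/117) = -117/885758396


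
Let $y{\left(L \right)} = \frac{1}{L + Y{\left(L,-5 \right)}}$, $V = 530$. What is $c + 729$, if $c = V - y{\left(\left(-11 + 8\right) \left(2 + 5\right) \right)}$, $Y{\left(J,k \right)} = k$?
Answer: $\frac{32735}{26} \approx 1259.0$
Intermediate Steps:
$y{\left(L \right)} = \frac{1}{-5 + L}$ ($y{\left(L \right)} = \frac{1}{L - 5} = \frac{1}{-5 + L}$)
$c = \frac{13781}{26}$ ($c = 530 - \frac{1}{-5 + \left(-11 + 8\right) \left(2 + 5\right)} = 530 - \frac{1}{-5 - 21} = 530 - \frac{1}{-26} = 530 - - \frac{1}{26} = 530 + \frac{1}{26} = \frac{13781}{26} \approx 530.04$)
$c + 729 = \frac{13781}{26} + 729 = \frac{32735}{26}$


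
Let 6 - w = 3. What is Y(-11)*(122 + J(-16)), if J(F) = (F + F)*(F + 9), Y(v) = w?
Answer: 1038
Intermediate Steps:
w = 3 (w = 6 - 1*3 = 6 - 3 = 3)
Y(v) = 3
J(F) = 2*F*(9 + F) (J(F) = (2*F)*(9 + F) = 2*F*(9 + F))
Y(-11)*(122 + J(-16)) = 3*(122 + 2*(-16)*(9 - 16)) = 3*(122 + 2*(-16)*(-7)) = 3*(122 + 224) = 3*346 = 1038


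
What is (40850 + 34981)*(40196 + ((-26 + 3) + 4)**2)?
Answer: 3075477867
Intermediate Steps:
(40850 + 34981)*(40196 + ((-26 + 3) + 4)**2) = 75831*(40196 + (-23 + 4)**2) = 75831*(40196 + (-19)**2) = 75831*(40196 + 361) = 75831*40557 = 3075477867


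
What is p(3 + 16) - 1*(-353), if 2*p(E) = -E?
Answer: 687/2 ≈ 343.50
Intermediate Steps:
p(E) = -E/2 (p(E) = (-E)/2 = -E/2)
p(3 + 16) - 1*(-353) = -(3 + 16)/2 - 1*(-353) = -½*19 + 353 = -19/2 + 353 = 687/2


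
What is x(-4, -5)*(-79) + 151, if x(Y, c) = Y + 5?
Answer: 72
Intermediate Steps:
x(Y, c) = 5 + Y
x(-4, -5)*(-79) + 151 = (5 - 4)*(-79) + 151 = 1*(-79) + 151 = -79 + 151 = 72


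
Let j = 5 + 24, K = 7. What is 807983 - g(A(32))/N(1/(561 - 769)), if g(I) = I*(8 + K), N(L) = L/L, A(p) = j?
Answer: 807548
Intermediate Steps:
j = 29
A(p) = 29
N(L) = 1
g(I) = 15*I (g(I) = I*(8 + 7) = I*15 = 15*I)
807983 - g(A(32))/N(1/(561 - 769)) = 807983 - 15*29/1 = 807983 - 435 = 807548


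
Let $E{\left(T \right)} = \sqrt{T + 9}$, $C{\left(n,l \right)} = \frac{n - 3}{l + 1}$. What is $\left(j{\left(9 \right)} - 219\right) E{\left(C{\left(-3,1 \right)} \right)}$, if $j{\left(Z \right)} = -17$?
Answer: $- 236 \sqrt{6} \approx -578.08$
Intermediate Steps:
$C{\left(n,l \right)} = \frac{-3 + n}{1 + l}$
$E{\left(T \right)} = \sqrt{9 + T}$
$\left(j{\left(9 \right)} - 219\right) E{\left(C{\left(-3,1 \right)} \right)} = \left(-17 - 219\right) \sqrt{9 + \frac{-3 - 3}{1 + 1}} = - 236 \sqrt{9 + \frac{1}{2} \left(-6\right)} = - 236 \sqrt{9 - 3} = - 236 \sqrt{6}$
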